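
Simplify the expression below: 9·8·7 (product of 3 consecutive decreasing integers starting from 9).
504
This is P(9,3) = 9!/(6)! = 504.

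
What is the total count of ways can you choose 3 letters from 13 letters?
286

Solution: C(13,3) = 13! / (3! × (13-3)!)
         = 13! / (3! × 10!)
         = 286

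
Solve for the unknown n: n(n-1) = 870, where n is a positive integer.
n² − n − 870 = 0, so n = (1 ± √(1 + 4·870))/2 = (1 ± √3,481)/2 = (1 ± 59)/2, i.e. n = 30 or n = -29. Taking the positive root, n = 30 (check: 30×29 = 870).

Answer: 30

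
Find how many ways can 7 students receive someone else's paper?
1,854

Working:
Using D(n) = (n-1)[D(n-1) + D(n-2)]:
D(7) = (7-1) × [D(6) + D(5)]
      = 6 × [265 + 44]
      = 6 × 309
      = 1,854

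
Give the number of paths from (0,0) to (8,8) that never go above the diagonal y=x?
1,430

Working:
Counted by the Catalan number C_8: C_8 = C(16,8)/(8+1) = 12,870/9 = 1,430.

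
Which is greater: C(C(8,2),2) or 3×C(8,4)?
C(C(8,2),2)

C(C(8,2),2)=378, 3×C(8,4)=210.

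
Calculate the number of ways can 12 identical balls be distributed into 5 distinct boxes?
1,820

Solution: C(12+5-1, 5-1) = C(16, 4) = 1,820.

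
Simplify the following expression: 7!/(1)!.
5,040
This equals 7×6×...×2 = 5,040.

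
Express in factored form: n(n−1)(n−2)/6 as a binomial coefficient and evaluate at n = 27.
n(n−1)(n−2)/6 = n!/(3!(n−3)!) = C(n,3). At n = 27: C(27,3) = 2,925.

Answer: C(n,3); C(27,3) = 2,925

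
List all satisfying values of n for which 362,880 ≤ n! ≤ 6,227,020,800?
9, 10, 11, 12, 13

Explanation: n! is strictly increasing; 9! = 362,880 and 13! = 6,227,020,800, so valid n = 9, 10, 11, 12, 13.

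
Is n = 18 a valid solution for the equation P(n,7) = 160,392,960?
Yes

P(18,7) = 18·17·16·15·14·13·12 = 160,392,960, which equals 160,392,960.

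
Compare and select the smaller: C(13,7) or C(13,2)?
C(13,2)

Working:
C(13,7)=1,716, C(13,2)=78.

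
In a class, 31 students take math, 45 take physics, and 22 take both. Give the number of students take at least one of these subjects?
54

Solution: |A∪B| = |A|+|B|-|A∩B| = 31+45-22 = 54.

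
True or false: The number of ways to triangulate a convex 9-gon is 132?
False

Triangulations of a convex 9-gon are counted by the Catalan number C_7: C_7 = C(14,7)/(7+1) = 3,432/8 = 429.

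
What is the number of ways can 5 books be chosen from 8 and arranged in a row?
6,720

Explanation: P(8,5) = 8!/(8-5)! = 6,720.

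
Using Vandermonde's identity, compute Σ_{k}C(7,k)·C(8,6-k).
5,005
= C(7+8,6) = C(15,6) = 5,005.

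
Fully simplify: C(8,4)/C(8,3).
5/4

C(n,k+1)/C(n,k) = (n−k)/(k+1). Here (8−3)/(3+1) = 5/4 = 5/4.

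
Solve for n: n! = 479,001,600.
12

Explanation: n! is strictly increasing. 10! = 3,628,800, 11! = 39,916,800, 12! = 479,001,600 ✓. So n = 12.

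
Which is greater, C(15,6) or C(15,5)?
C(15,6)

Working:
C(15,6)=5,005, C(15,5)=3,003.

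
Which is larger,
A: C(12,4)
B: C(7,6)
A

Solution: A=C(12,4)=495, B=C(7,6)=7.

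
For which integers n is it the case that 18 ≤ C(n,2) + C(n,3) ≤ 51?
5, 6
C(4,2)+C(4,3)=10; C(5,2)+C(5,3)=20; C(6,2)+C(6,3)=35; C(7,2)+C(7,3)=56. So valid n = 5, 6.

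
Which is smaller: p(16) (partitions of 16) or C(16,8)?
p(16)

Working:
Pentagonal recurrence p(n) = p(n−1) + p(n−2) − p(n−5) − p(n−7) + …: p(16) = p(15) + p(14) − p(11) − p(9) + p(4) + p(1) = 176 + 135 − 56 − 30 + 5 + 1 = 231; C(16,8) = 12,870.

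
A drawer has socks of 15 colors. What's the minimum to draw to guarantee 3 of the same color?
31

Reasoning: Worst case: 2 of each = 30. One more: 31.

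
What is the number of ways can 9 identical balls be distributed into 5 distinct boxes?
715

C(9+5-1, 5-1) = C(13, 4) = 715.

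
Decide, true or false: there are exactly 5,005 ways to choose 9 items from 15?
True

C(15,9) = 5,005.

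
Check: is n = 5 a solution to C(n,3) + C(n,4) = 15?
Yes

Working:
C(5,3) + C(5,4) = 10 + 5 = 15, which equals 15.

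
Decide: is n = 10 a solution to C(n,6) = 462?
No

Explanation: C(10,6) = 10·9·8·7·6·5/6! = 151,200/720 = 210, which does not equal 462.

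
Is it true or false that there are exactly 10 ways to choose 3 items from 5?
True

Reasoning: C(5,3) = 10.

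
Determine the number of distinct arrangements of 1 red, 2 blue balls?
3
Multinomial: 3!/(1! × 2!) = 3.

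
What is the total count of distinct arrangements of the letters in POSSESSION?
75,600

Reasoning: Word has 10 letters (P=1, O=2, S=4, E=1, I=1, N=1). Arrangements: 10!/Π(k!) = 75,600.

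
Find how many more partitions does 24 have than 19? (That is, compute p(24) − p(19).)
1,085

Solution: Pentagonal recurrence p(n) = p(n−1) + p(n−2) − p(n−5) − p(n−7) + …: p(24) = p(23) + p(22) − p(19) − p(17) + p(12) + p(9) − p(2) = 1,255 + 1,002 − 490 − 297 + 77 + 30 − 2 = 1,575.
p(19) = p(18) + p(17) − p(14) − p(12) + p(7) + p(4) = 385 + 297 − 135 − 77 + 15 + 5 = 490.
Difference = 1,575 − 490 = 1,085.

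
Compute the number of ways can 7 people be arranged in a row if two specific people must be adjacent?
Treat pair as unit: (7-1)! arrangements × 2 internal orders = 1,440.

Answer: 1,440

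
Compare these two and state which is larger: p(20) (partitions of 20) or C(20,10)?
C(20,10)

Reasoning: Pentagonal recurrence p(n) = p(n−1) + p(n−2) − p(n−5) − p(n−7) + …: p(20) = p(19) + p(18) − p(15) − p(13) + p(8) + p(5) = 490 + 385 − 176 − 101 + 22 + 7 = 627; C(20,10) = 184,756.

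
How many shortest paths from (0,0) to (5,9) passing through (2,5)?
735

Reasoning: To (2,5): C(7,2)=21. From there: C(7,3)=35. Total: 735.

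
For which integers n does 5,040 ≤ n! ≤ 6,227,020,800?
n! is strictly increasing; 7! = 5,040 and 13! = 6,227,020,800, so valid n = 7, 8, 9, 10, 11, 12, 13.
Final answer: 7, 8, 9, 10, 11, 12, 13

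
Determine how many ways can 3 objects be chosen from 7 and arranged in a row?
210
P(7,3) = 7!/(7-3)! = 210.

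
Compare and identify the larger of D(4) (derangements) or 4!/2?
D(4) = (4-1)·[D(3) + D(2)] = 3·[2 + 1] = 9; 4!/2 = 24/2 = 12.
Final answer: 4!/2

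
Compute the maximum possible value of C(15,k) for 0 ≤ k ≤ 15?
6,435
Maximum at k = 7 or k = 8: C(15,7) = 6,435.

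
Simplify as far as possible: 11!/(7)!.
7,920

This equals 11×10×...×8 = 7,920.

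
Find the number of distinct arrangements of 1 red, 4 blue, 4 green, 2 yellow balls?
34,650

Solution: Multinomial: 11!/(1! × 4! × 4! × 2!) = 34,650.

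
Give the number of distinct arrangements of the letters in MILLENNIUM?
226,800

Working:
Word has 10 letters (M=2, I=2, L=2, E=1, N=2, U=1). Arrangements: 10!/Π(k!) = 226,800.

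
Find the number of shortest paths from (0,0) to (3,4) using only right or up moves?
35

Solution: Choose 3 rights from 7 moves: C(7,3) = 35.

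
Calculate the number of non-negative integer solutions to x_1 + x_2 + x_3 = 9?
55
C(9+3-1, 3-1) = 55.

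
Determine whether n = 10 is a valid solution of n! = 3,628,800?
10! = 10·9! = 10·362,880 = 3,628,800, which equals 3,628,800.

Answer: Yes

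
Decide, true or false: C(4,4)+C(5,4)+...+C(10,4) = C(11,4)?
False
Hockey stick identity gives Σ = C(11,5) = 462; RHS C(11,4) = 330.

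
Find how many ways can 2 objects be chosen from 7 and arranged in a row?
42

Working:
P(7,2) = 7!/(7-2)! = 42.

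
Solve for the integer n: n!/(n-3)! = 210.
7

Reasoning: n!/(n-3)! = n×(n-1)×(n-2), a product of 3 consecutive integers ≈ (n−1)^3. 210^(1/3) + 1 ≈ 6.9; check n = 7: 7×6×5 = 210 ✓. So n = 7.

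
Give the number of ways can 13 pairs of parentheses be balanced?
Using the Catalan number formula: C_n = C(2n, n) / (n+1)
C_13 = C(26, 13) / (13+1)
     = 10400600 / 14
     = 742,900
Final answer: 742,900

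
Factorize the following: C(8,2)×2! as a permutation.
P(8,2)

Reasoning: C(8,2)×2! = [8!/(2!(6)!)]×2! = 8!/(6)! = P(8,2) = 56.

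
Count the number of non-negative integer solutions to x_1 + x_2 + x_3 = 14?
120
C(14+3-1, 3-1) = 120.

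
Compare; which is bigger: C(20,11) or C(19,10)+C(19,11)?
Equal

Working:
By Pascal's identity: C(20,11) = C(19,10)+C(19,11) = 167,960. Equal.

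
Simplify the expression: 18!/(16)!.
306

Working:
This equals 18×17 = 306.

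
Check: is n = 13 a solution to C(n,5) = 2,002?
No

C(13,5) = 13·12·11·10·9/5! = 154,440/120 = 1,287, which does not equal 2,002.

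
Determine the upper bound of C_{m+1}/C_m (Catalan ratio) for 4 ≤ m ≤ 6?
13/4

Working:
C_{m+1}/C_m = 2(2m+1)/(m+2), which increases with m. Maximum at m = 6: 2·13/8 = 13/4.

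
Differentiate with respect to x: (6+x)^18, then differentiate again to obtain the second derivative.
306(6+x)^16

Explanation: First derivative: 18(6+x)^{17}. Second derivative: 18·17·(6+x)^{16} = 306(6+x)^{16}.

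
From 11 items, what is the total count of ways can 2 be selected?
55

Working:
C(11,2) = 11! / (2! × (11-2)!)
         = 11! / (2! × 9!)
         = 55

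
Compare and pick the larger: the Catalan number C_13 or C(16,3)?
C_13
C_13 = C(26,13)/(13+1) = 10,400,600/14 = 742,900; C(16,3) = 560.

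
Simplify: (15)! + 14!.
1,394,852,659,200

Reasoning: (15)! + 14! = (15)·14! + 14! = (15+1)·14! = 16·14! = 1,394,852,659,200.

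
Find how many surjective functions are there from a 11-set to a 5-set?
29,607,600

Onto functions = 5! × S(11,5)
First compute S(11,5) via recurrence:
Using the Stirling recurrence: S(n,k) = k·S(n-1,k) + S(n-1,k-1)
S(11,5) = 5·S(10,5) + S(10,4)
         = 5·42525 + 34105
         = 212625 + 34105
         = 246,730
Then: 120 × 246730 = 29,607,600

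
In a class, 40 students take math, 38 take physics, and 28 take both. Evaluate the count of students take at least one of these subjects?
50

Reasoning: |A∪B| = |A|+|B|-|A∩B| = 40+38-28 = 50.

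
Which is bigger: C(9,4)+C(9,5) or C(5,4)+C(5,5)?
First=252, Second=6.

Answer: C(9,4)+C(9,5)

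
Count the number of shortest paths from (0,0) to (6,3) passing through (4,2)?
45

Solution: To (4,2): C(6,4)=15. From there: C(3,2)=3. Total: 45.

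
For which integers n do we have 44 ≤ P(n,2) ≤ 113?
8, 9, 10, 11

Reasoning: P(7,2)=42; P(8,2)=56; P(9,2)=72; P(10,2)=90; P(11,2)=110; P(12,2)=132. So valid n = 8, 9, 10, 11.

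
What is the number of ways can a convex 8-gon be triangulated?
132

Using the Catalan number formula: C_n = C(2n, n) / (n+1)
C_6 = C(12, 6) / (6+1)
     = 924 / 7
     = 132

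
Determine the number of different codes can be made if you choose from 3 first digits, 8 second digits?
By the multiplication principle: 3 × 8 = 24.
Final answer: 24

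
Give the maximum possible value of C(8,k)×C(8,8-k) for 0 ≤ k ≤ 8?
C(8,k)·C(8,8-k) = C(8,k)², maximised at the centre k = 4: C(8,4)² = 4,900.
Final answer: 4,900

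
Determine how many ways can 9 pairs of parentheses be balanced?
4,862

Explanation: Using the Catalan number formula: C_n = C(2n, n) / (n+1)
C_9 = C(18, 9) / (9+1)
     = 48620 / 10
     = 4,862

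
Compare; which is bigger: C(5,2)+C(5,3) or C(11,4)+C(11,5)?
C(11,4)+C(11,5)

Explanation: First=20, Second=792.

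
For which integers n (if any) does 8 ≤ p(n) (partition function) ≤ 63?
6, 7, 8, 9, 10, 11

Solution: Tabulating p(n) via p(n) = p(n−1) + p(n−2) − p(n−5) − p(n−7) + …: p(5)=7; p(6)=11; p(7)=15; p(8)=22; p(9)=30; p(10)=42; p(11)=56; p(12)=77. So valid n = 6, 7, 8, 9, 10, 11.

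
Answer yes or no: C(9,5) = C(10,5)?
LHS = C(9,5) = 126; RHS = C(10,5) = 252. 126 ≠ 252, so the statement does not hold.

Answer: No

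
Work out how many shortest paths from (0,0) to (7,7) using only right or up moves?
3,432
Choose 7 rights from 14 moves: C(14,7) = 3,432.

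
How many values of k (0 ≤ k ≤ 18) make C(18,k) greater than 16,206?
7

Solution: Row 18 is unimodal and symmetric about k=18/2. C(18,5)=8,568 ≤ 16,206; C(18,6)=18,564 > 16,206; by symmetry C(18,k) > 16,206 for k = 6..12. That's 12 - 6 + 1 = 7 values.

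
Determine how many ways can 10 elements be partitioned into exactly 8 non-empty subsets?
750

Reasoning: This equals S(10,8), the Stirling number of the 2nd kind.
Using the Stirling recurrence: S(n,k) = k·S(n-1,k) + S(n-1,k-1)
S(10,8) = 8·S(9,8) + S(9,7)
         = 8·36 + 462
         = 288 + 462
         = 750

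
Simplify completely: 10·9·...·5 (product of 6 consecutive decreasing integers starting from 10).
151,200

Working:
This is P(10,6) = 10!/(4)! = 151,200.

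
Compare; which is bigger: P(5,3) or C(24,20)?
C(24,20)

Explanation: P(5,3)=60, C(24,20)=10,626.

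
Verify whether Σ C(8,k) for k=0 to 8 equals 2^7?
Binomial theorem: Σ C(8,k) = (1+1)^8 = 2^8 = 256; RHS 2^7 = 128.

Answer: False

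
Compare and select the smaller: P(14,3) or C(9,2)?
C(9,2)

Reasoning: P(14,3)=2,184, C(9,2)=36.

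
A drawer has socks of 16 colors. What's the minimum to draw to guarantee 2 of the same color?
17

Explanation: Worst case: 1 of each = 16. One more: 17.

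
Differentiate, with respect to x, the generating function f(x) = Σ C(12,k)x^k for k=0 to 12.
Σ k·C(12,k)x^(k-1) for k=1 to 12

Reasoning: Term-by-term differentiation gives Σ k·C(12,k)x^{k-1} for k=1 to 12.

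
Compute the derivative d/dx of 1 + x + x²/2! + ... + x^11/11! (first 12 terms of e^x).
Differentiating term by term gives the first 11 terms of e^x.
Final answer: 1 + x + x²/2! + ... + x^10/10!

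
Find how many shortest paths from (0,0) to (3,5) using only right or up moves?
Choose 3 rights from 8 moves: C(8,3) = 56.
Final answer: 56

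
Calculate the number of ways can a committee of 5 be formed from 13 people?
1,287
C(13,5) = 13! / (5! × (13-5)!)
         = 13! / (5! × 8!)
         = 1,287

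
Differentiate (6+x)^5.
5(6+x)^4

Using the power rule: d/dx (6+x)^5 = 5(6+x)^{4}.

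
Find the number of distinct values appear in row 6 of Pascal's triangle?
Row 6 has entries C(6,0)..C(6,6); by symmetry C(6,k)=C(6,6-k), giving 4 distinct values.

Answer: 4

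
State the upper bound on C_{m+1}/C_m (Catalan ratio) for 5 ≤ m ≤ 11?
46/13

C_{m+1}/C_m = 2(2m+1)/(m+2), which increases with m. Maximum at m = 11: 2·23/13 = 46/13.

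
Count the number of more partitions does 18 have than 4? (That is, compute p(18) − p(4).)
380
Pentagonal recurrence p(n) = p(n−1) + p(n−2) − p(n−5) − p(n−7) + …: p(18) = p(17) + p(16) − p(13) − p(11) + p(6) + p(3) = 297 + 231 − 101 − 56 + 11 + 3 = 385.
p(4) = p(3) + p(2) = 3 + 2 = 5.
Difference = 385 − 5 = 380.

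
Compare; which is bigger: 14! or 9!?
14!

Reasoning: 14!=87,178,291,200, 9!=362,880. 14! > 9!.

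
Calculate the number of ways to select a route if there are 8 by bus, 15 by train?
By the addition principle: 8 + 15 = 23.
Final answer: 23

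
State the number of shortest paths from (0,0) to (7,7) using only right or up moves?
3,432

Reasoning: Choose 7 rights from 14 moves: C(14,7) = 3,432.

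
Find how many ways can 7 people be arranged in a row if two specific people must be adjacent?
1,440

Treat pair as unit: (7-1)! arrangements × 2 internal orders = 1,440.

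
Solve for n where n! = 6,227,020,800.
13

Working:
n! is strictly increasing. 11! = 39,916,800, 12! = 479,001,600, 13! = 6,227,020,800 ✓. So n = 13.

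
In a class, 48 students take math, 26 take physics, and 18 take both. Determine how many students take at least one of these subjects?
56
|A∪B| = |A|+|B|-|A∩B| = 48+26-18 = 56.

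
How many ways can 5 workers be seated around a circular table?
24

Reasoning: Circular arrangements: (5-1)! = 24.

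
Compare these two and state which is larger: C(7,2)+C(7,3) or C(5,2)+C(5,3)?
First=56, Second=20.
Final answer: C(7,2)+C(7,3)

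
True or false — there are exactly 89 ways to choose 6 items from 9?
False

Working:
C(9,6) = 84 ≠ 89.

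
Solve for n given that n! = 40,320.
n! is strictly increasing. 6! = 720, 7! = 5,040, 8! = 40,320 ✓. So n = 8.
Final answer: 8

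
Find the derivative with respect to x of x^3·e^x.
(3x^2 + x^3)e^x

Reasoning: Product rule: d/dx[x^3]·e^x + x^3·d/dx[e^x] = 3x^{2}e^x + x^3e^x.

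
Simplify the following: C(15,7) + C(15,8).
12,870

Explanation: By Pascal's identity: C(16,8) = 12,870.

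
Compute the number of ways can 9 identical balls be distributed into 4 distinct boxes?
220

Solution: C(9+4-1, 4-1) = C(12, 3) = 220.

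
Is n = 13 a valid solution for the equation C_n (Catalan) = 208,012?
No

Explanation: C_13 = C(26,13)/(13+1) = 10,400,600/14 = 742,900, which does not equal 208,012.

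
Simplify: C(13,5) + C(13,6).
3,003

By Pascal's identity: C(14,6) = 3,003.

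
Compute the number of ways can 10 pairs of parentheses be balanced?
16,796

Working:
Using the Catalan number formula: C_n = C(2n, n) / (n+1)
C_10 = C(20, 10) / (10+1)
     = 184756 / 11
     = 16,796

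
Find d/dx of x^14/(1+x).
(14x^13(1+x) - x^14)/(1+x)²

Reasoning: Quotient rule: [14x^{13}(1+x) - x^14]/(1+x)².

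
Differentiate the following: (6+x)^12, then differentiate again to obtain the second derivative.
132(6+x)^10

Reasoning: First derivative: 12(6+x)^{11}. Second derivative: 12·11·(6+x)^{10} = 132(6+x)^{10}.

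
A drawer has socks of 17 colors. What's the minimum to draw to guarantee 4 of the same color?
52

Working:
Worst case: 3 of each = 51. One more: 52.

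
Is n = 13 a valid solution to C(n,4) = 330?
No
C(13,4) = 13·12·11·10/4! = 17,160/24 = 715, which does not equal 330.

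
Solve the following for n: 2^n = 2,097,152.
21
2,097,152 = 1,024 × 1,024 × 2 = 2^10 × 2^10 × 2^1 = 2^21, so n = 21.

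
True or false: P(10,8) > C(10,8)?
True

Solution: P(10,8) = 1,814,400 and C(10,8) = 45; P(n,r) = r! × C(n,r) so P > C whenever r ≥ 2.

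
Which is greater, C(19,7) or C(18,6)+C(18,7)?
Equal
By Pascal's identity: C(19,7) = C(18,6)+C(18,7) = 50,388. Equal.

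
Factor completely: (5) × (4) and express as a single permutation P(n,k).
P(5,2) = 5!/(3)!

Solution: Product of 2 consecutive descending integers starting at 5: P(5,2) = 5!/3! = 20.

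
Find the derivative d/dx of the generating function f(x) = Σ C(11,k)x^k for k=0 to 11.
Σ k·C(11,k)x^(k-1) for k=1 to 11

Explanation: Term-by-term differentiation gives Σ k·C(11,k)x^{k-1} for k=1 to 11.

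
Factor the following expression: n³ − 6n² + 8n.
n(n − 2)(n − 4)
n³ − 6n² + 8n = n(n² − 6n + 8) = n(n − 2)(n − 4).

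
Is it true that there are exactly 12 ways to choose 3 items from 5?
False

Explanation: C(5,3) = 10 ≠ 12.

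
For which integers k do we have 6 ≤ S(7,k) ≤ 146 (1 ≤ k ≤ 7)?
2, 5, 6

Reasoning: S(7,1)=1; S(7,2)=63; S(7,3)=301; S(7,4)=350; S(7,5)=140; S(7,6)=21; S(7,7)=1. So valid k = 2, 5, 6.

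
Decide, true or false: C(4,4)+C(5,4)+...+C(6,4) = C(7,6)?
Hockey stick identity gives Σ = C(7,5) = 21; RHS C(7,6) = 7.

Answer: False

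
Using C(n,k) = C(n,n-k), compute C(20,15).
15,504

Working:
C(20,15) = C(20,5) = 15,504.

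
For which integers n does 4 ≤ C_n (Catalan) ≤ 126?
C_2=2; C_3=5; C_4=14; C_5=42; C_6=132. So valid n = 3, 4, 5.
Final answer: 3, 4, 5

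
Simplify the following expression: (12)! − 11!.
439,084,800

(12)! − 11! = (12)·11! − 11! = (12−1)·11! = 11·11! = 439,084,800.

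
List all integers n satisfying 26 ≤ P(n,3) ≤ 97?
5

Working:
P(4,3)=24; P(5,3)=60; P(6,3)=120. So valid n = 5.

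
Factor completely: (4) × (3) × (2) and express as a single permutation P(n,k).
Product of 3 consecutive descending integers starting at 4: P(4,3) = 4!/1! = 24.
Final answer: P(4,3) = 4!/(1)!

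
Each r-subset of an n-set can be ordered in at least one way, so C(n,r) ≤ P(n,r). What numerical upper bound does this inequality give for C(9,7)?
181,440

Solution: P(9,7) = 9·8·7·6·5·4·3 = 181,440, so C(9,7) ≤ 181,440. (The bound is loose by a factor of 7! = 5,040: C(9,7) = 181,440/5,040 = 36.)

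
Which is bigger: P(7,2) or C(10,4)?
C(10,4)

Solution: P(7,2)=42, C(10,4)=210.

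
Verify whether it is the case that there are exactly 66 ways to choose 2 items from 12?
C(12,2) = 66.

Answer: True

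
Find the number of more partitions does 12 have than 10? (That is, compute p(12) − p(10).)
35

Solution: Pentagonal recurrence p(n) = p(n−1) + p(n−2) − p(n−5) − p(n−7) + …: p(12) = p(11) + p(10) − p(7) − p(5) + p(0) = 56 + 42 − 15 − 7 + 1 = 77.
p(10) = p(9) + p(8) − p(5) − p(3) = 30 + 22 − 7 − 3 = 42.
Difference = 77 − 42 = 35.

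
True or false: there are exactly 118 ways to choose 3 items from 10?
False

Working:
C(10,3) = 120 ≠ 118.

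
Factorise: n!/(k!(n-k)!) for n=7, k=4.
C(7,4) = 35

Working:
This is the binomial coefficient C(7,4) = 35.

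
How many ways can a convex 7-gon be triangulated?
42

Reasoning: Using the Catalan number formula: C_n = C(2n, n) / (n+1)
C_5 = C(10, 5) / (5+1)
     = 252 / 6
     = 42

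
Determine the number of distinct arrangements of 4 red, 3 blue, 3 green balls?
Multinomial: 10!/(4! × 3! × 3!) = 4,200.
Final answer: 4,200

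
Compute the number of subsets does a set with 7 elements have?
Each element can be included or excluded: 2^7 = 128.
Final answer: 128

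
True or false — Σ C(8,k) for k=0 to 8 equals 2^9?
False

Solution: Binomial theorem: Σ C(8,k) = (1+1)^8 = 2^8 = 256; RHS 2^9 = 512.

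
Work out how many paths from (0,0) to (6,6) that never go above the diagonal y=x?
132

Reasoning: Counted by the Catalan number C_6: C_6 = C(12,6)/(6+1) = 924/7 = 132.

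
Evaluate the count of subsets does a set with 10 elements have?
Each element can be included or excluded: 2^10 = 1,024.
Final answer: 1,024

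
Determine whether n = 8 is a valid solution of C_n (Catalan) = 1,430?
Yes

C_8 = C(16,8)/(8+1) = 12,870/9 = 1,430, which equals 1,430.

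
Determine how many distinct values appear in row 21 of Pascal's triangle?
Row 21 has entries C(21,0)..C(21,21); by symmetry C(21,k)=C(21,21-k), giving 11 distinct values.

Answer: 11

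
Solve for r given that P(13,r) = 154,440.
5

Explanation: P(13,r) = 13·12·…·(13−r+1), a product of r factors. Multiplying down from 13: 13 = 13; 13·12 = 156; 13·12·11 = 1,716; 13·12·11·10 = 17,160; 13·12·11·10·9 = 154,440 ✓ (5 factors). So r = 5.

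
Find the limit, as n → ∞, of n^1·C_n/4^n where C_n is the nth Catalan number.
0

Working:
C_n ~ 4^n/(n^(3/2)√π), so n^1·C_n/4^n ~ n^(1 − 3/2)/√π → 0.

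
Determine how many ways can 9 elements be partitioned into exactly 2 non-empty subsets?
This equals S(9,2), the Stirling number of the 2nd kind.
Using the Stirling recurrence: S(n,k) = k·S(n-1,k) + S(n-1,k-1)
S(9,2) = 2·S(8,2) + S(8,1)
         = 2·127 + 1
         = 254 + 1
         = 255

Answer: 255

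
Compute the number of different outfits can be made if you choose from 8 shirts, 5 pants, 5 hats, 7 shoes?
1,400
By the multiplication principle: 8 × 5 × 5 × 7 = 1,400.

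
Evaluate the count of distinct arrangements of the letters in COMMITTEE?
45,360

Explanation: Word has 9 letters (C=1, O=1, M=2, I=1, T=2, E=2). Arrangements: 9!/Π(k!) = 45,360.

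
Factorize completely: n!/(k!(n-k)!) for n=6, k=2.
C(6,2) = 15

Working:
This is the binomial coefficient C(6,2) = 15.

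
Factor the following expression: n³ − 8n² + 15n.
n(n − 3)(n − 5)

n³ − 8n² + 15n = n(n² − 8n + 15) = n(n − 3)(n − 5).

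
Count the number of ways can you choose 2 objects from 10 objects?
45

C(10,2) = 10! / (2! × (10-2)!)
         = 10! / (2! × 8!)
         = 45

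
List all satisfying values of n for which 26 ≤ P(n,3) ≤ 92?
5

P(4,3)=24; P(5,3)=60; P(6,3)=120. So valid n = 5.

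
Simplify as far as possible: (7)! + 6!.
5,760

Solution: (7)! + 6! = (7)·6! + 6! = (7+1)·6! = 8·6! = 5,760.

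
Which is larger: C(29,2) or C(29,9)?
C(29,9)

Solution: C(29,2)=406, C(29,9)=10,015,005.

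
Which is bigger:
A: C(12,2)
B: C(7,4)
A=C(12,2)=66, B=C(7,4)=35.
Final answer: A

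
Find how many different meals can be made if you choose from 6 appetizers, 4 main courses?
24

By the multiplication principle: 6 × 4 = 24.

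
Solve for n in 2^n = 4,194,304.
22

Working:
4,194,304 = 1,024 × 1,024 × 4 = 2^10 × 2^10 × 2^2 = 2^22, so n = 22.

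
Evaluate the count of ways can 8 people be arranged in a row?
40,320

Arrangements of 8 distinct objects: 8! = 40,320.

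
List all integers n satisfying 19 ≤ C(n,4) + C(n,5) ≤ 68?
6, 7

Working:
C(5,4)+C(5,5)=6; C(6,4)+C(6,5)=21; C(7,4)+C(7,5)=56; C(8,4)+C(8,5)=126. So valid n = 6, 7.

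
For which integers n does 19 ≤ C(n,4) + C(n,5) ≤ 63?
6, 7

C(5,4)+C(5,5)=6; C(6,4)+C(6,5)=21; C(7,4)+C(7,5)=56; C(8,4)+C(8,5)=126. So valid n = 6, 7.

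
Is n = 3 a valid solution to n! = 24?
3! = 3·2! = 3·2 = 6, which does not equal 24.

Answer: No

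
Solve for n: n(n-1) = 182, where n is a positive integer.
14
n² − n − 182 = 0, so n = (1 ± √(1 + 4·182))/2 = (1 ± √729)/2 = (1 ± 27)/2, i.e. n = 14 or n = -13. Taking the positive root, n = 14 (check: 14×13 = 182).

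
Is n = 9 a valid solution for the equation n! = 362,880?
Yes

Reasoning: 9! = 9·8! = 9·40,320 = 362,880, which equals 362,880.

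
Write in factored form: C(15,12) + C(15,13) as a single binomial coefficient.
C(16,13)

By Pascal's identity: C(15,12) + C(15,13) = C(16,13) = 560.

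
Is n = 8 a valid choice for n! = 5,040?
No
8! = 8·7! = 8·5,040 = 40,320, which does not equal 5,040.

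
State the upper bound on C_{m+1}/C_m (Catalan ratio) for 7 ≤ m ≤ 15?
62/17

Reasoning: C_{m+1}/C_m = 2(2m+1)/(m+2), which increases with m. Maximum at m = 15: 2·31/17 = 62/17.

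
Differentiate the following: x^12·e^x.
(12x^11 + x^12)e^x

Explanation: Product rule: d/dx[x^12]·e^x + x^12·d/dx[e^x] = 12x^{11}e^x + x^12e^x.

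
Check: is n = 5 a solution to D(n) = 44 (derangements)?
D(5) = (5-1)·[D(4) + D(3)] = 4·[9 + 2] = 44, which equals 44.
Final answer: Yes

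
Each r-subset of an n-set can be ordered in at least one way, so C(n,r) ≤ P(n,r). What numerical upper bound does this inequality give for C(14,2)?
182

P(14,2) = 14·13 = 182, so C(14,2) ≤ 182. (The bound is loose by a factor of 2! = 2: C(14,2) = 182/2 = 91.)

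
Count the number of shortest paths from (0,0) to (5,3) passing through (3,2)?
30

Explanation: To (3,2): C(5,3)=10. From there: C(3,2)=3. Total: 30.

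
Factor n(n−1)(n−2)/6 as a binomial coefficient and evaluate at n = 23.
C(n,3); C(23,3) = 1,771

Reasoning: n(n−1)(n−2)/6 = n!/(3!(n−3)!) = C(n,3). At n = 23: C(23,3) = 1,771.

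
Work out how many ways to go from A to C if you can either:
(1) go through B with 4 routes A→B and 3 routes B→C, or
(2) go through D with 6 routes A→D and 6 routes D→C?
48

Working:
Route via B: 4×3=12. Route via D: 6×6=36. Total: 48.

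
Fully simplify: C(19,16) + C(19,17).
1,140

By Pascal's identity: C(20,17) = 1,140.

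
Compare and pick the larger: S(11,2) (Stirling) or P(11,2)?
S(11,2) = 2·S(10,2) + S(10,1) = 2·511 + 1 = 1,023; P(11,2) = 110.
Final answer: S(11,2)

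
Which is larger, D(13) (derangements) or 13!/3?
D(13)
D(13) = (13-1)·[D(12) + D(11)] = 12·[176,214,841 + 14,684,570] = 2,290,792,932; 13!/3 = 6,227,020,800/3 = 2,075,673,600.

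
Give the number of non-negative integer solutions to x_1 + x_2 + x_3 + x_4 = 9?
C(9+4-1, 4-1) = 220.
Final answer: 220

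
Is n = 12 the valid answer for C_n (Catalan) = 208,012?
Yes
C_12 = C(24,12)/(12+1) = 2,704,156/13 = 208,012, which equals 208,012.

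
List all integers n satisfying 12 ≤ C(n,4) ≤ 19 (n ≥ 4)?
6

Working:
C(5,4)=5; C(6,4)=15; C(7,4)=35. So valid n = 6.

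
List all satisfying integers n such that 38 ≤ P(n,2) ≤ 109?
7, 8, 9, 10

Working:
P(6,2)=30; P(7,2)=42; P(8,2)=56; P(9,2)=72; P(10,2)=90; P(11,2)=110. So valid n = 7, 8, 9, 10.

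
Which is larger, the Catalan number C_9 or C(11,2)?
C_9

Reasoning: C_9 = C(18,9)/(9+1) = 48,620/10 = 4,862; C(11,2) = 55.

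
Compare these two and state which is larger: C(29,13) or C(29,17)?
C(29,13)
C(29,13)=67,863,915, C(29,17)=51,895,935.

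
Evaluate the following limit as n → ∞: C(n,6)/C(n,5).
∞

Working:
C(n,6)/C(n,5) = (n-5)/6 → ∞ as n → ∞.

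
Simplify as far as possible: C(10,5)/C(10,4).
C(n,k+1)/C(n,k) = (n−k)/(k+1). Here (10−4)/(4+1) = 6/5 = 6/5.

Answer: 6/5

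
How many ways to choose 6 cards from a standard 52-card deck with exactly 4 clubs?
529,815

Reasoning: 13 clubs and 39 non-clubs: C(13,4) × C(39,2) = 715 × 741 = 529,815.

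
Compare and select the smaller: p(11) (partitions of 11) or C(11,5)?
p(11)

Pentagonal recurrence p(n) = p(n−1) + p(n−2) − p(n−5) − p(n−7) + …: p(11) = p(10) + p(9) − p(6) − p(4) = 42 + 30 − 11 − 5 = 56; C(11,5) = 462.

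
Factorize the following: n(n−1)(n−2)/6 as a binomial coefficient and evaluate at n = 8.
C(n,3); C(8,3) = 56

Solution: n(n−1)(n−2)/6 = n!/(3!(n−3)!) = C(n,3). At n = 8: C(8,3) = 56.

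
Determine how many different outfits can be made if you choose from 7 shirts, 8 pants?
56

Explanation: By the multiplication principle: 7 × 8 = 56.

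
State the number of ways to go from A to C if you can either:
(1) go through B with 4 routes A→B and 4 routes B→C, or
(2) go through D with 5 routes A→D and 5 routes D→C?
41

Explanation: Route via B: 4×4=16. Route via D: 5×5=25. Total: 41.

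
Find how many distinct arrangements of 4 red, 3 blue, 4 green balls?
11,550

Working:
Multinomial: 11!/(4! × 3! × 4!) = 11,550.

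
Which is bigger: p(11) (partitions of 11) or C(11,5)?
C(11,5)
Pentagonal recurrence p(n) = p(n−1) + p(n−2) − p(n−5) − p(n−7) + …: p(11) = p(10) + p(9) − p(6) − p(4) = 42 + 30 − 11 − 5 = 56; C(11,5) = 462.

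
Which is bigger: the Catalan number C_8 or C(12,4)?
C_8

Reasoning: C_8 = C(16,8)/(8+1) = 12,870/9 = 1,430; C(12,4) = 495.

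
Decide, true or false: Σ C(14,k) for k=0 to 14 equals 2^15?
Binomial theorem: Σ C(14,k) = (1+1)^14 = 2^14 = 16,384; RHS 2^15 = 32,768.
Final answer: False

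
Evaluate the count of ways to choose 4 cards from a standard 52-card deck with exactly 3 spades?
11,154

Solution: 13 spades and 39 non-spades: C(13,3) × C(39,1) = 286 × 39 = 11,154.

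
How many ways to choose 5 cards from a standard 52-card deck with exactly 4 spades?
27,885
13 spades and 39 non-spades: C(13,4) × C(39,1) = 715 × 39 = 27,885.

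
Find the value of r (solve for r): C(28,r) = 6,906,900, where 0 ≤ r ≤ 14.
9

Reasoning: C(28,r) is increasing for 0 ≤ r ≤ 14. Stepping up (C(28,r+1) = C(28,r)·(28−r)/(r+1)): C(28,1) = 28, C(28,2) = 378, C(28,3) = 3,276, C(28,4) = 20,475, C(28,5) = 98,280, C(28,6) = 376,740, C(28,7) = 1,184,040, C(28,8) = 3,108,105, C(28,9) = 6,906,900 ✓. So r = 9.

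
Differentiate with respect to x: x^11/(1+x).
Quotient rule: [11x^{10}(1+x) - x^11]/(1+x)².

Answer: (11x^10(1+x) - x^11)/(1+x)²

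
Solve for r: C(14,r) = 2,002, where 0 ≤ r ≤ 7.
5

Explanation: C(14,r) is increasing for 0 ≤ r ≤ 7. Stepping up (C(14,r+1) = C(14,r)·(14−r)/(r+1)): C(14,1) = 14, C(14,2) = 91, C(14,3) = 364, C(14,4) = 1,001, C(14,5) = 2,002 ✓. So r = 5.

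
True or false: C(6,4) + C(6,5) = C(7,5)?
True

Solution: Pascal's identity C(n,k) + C(n,k+1) = C(n+1,k+1): 15 + 6 = 21 = C(7,5).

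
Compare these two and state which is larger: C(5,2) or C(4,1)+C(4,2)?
Equal

Explanation: By Pascal's identity: C(5,2) = C(4,1)+C(4,2) = 10. Equal.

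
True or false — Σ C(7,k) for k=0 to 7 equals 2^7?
Binomial theorem: Σ C(7,k) = (1+1)^7 = 2^7 = 128; RHS 2^7 = 128.
Final answer: True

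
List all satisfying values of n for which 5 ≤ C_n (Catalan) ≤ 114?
3, 4, 5

Reasoning: C_2=2; C_3=5; C_4=14; C_5=42; C_6=132. So valid n = 3, 4, 5.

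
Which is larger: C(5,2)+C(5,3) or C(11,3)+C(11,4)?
C(11,3)+C(11,4)
First=20, Second=495.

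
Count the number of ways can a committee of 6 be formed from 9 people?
84

C(9,6) = 9! / (6! × (9-6)!)
         = 9! / (6! × 3!)
         = 84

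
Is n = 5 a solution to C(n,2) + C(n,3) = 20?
C(5,2) + C(5,3) = 10 + 10 = 20, which equals 20.

Answer: Yes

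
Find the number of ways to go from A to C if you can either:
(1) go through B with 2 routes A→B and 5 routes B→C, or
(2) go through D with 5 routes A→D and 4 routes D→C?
30

Explanation: Route via B: 2×5=10. Route via D: 5×4=20. Total: 30.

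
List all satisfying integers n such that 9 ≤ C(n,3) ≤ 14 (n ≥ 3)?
5

Working:
C(4,3)=4; C(5,3)=10; C(6,3)=20. So valid n = 5.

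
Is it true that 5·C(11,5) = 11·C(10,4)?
Absorption identity k·C(n,k) = n·C(n-1,k-1). LHS = 5·462 = 2,310; RHS = 11·210 = 2,310.

Answer: True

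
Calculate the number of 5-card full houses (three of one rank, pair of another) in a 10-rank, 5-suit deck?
9,000

Reasoning: Triple rank: 10. Triple suits: C(5,3)=10. Pair rank: 9. Pair suits: C(5,2)=10. Total: 9,000.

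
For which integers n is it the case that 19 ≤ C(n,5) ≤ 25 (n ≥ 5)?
C(6,5)=6; C(7,5)=21; C(8,5)=56. So valid n = 7.

Answer: 7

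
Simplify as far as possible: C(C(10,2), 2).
990

Explanation: C(10,2) = 45, then C(45, 2) = 990.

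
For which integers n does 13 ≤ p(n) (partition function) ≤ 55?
7, 8, 9, 10

Explanation: Tabulating p(n) via p(n) = p(n−1) + p(n−2) − p(n−5) − p(n−7) + …: p(6)=11; p(7)=15; p(8)=22; p(9)=30; p(10)=42; p(11)=56. So valid n = 7, 8, 9, 10.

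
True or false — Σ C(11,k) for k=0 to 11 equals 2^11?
True

Working:
Binomial theorem: Σ C(11,k) = (1+1)^11 = 2^11 = 2,048; RHS 2^11 = 2,048.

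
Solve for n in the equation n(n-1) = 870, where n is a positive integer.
30

n² − n − 870 = 0, so n = (1 ± √(1 + 4·870))/2 = (1 ± √3,481)/2 = (1 ± 59)/2, i.e. n = 30 or n = -29. Taking the positive root, n = 30 (check: 30×29 = 870).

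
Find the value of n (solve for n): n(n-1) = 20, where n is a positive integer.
5

n² − n − 20 = 0, so n = (1 ± √(1 + 4·20))/2 = (1 ± √81)/2 = (1 ± 9)/2, i.e. n = 5 or n = -4. Taking the positive root, n = 5 (check: 5×4 = 20).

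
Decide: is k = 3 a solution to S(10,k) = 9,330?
Yes

Reasoning: S(10,3) = 3·S(9,3) + S(9,2) = 3·3,025 + 255 = 9,330, which equals 9,330.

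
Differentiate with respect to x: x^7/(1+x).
(7x^6(1+x) - x^7)/(1+x)²

Quotient rule: [7x^{6}(1+x) - x^7]/(1+x)².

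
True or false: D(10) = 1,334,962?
Derangements of 10 elements: D(10) = (10-1)·[D(9) + D(8)] = 9·[133,496 + 14,833] = 1,334,961.
Final answer: False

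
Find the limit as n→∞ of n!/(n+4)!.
0
n!/(n+4)! = 1/[(n+1)(n+2)···(n+4)] → 0 as n → ∞.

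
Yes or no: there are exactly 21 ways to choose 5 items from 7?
Yes

Explanation: C(7,5) = 21.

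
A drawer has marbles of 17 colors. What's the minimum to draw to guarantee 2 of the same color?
18
Worst case: 1 of each = 17. One more: 18.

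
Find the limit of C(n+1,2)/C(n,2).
1
Both numerator and denominator grow as n^2/2! for large n, so the ratio → 1.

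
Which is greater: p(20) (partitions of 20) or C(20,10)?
C(20,10)

Solution: Pentagonal recurrence p(n) = p(n−1) + p(n−2) − p(n−5) − p(n−7) + …: p(20) = p(19) + p(18) − p(15) − p(13) + p(8) + p(5) = 490 + 385 − 176 − 101 + 22 + 7 = 627; C(20,10) = 184,756.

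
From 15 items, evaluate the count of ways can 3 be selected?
455

Explanation: C(15,3) = 15! / (3! × (15-3)!)
         = 15! / (3! × 12!)
         = 455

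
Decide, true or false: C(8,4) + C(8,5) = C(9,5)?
True

Solution: Pascal's identity: LHS = 70 + 56 = 126; RHS = C(9,5) = 126. Both sides agree, so the statement holds.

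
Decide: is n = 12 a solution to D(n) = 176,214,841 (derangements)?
Yes

Working:
D(12) = (12-1)·[D(11) + D(10)] = 11·[14,684,570 + 1,334,961] = 176,214,841, which equals 176,214,841.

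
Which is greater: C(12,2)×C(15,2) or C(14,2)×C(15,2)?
C(14,2)×C(15,2)

C(12,2)×C(15,2)=6,930, C(14,2)×C(15,2)=9,555.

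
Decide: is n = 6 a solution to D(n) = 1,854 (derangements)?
No

Explanation: D(6) = (6-1)·[D(5) + D(4)] = 5·[44 + 9] = 265, which does not equal 1,854.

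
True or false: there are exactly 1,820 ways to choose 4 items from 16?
True

Solution: C(16,4) = 1,820.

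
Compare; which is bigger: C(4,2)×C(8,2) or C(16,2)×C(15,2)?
C(16,2)×C(15,2)
C(4,2)×C(8,2)=168, C(16,2)×C(15,2)=12,600.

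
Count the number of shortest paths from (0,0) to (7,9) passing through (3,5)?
3,920

Reasoning: To (3,5): C(8,3)=56. From there: C(8,4)=70. Total: 3,920.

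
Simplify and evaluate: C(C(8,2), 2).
378

C(8,2) = 28, then C(28, 2) = 378.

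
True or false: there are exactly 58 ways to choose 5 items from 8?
False

Working:
C(8,5) = 56 ≠ 58.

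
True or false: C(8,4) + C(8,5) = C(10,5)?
False
Pascal's identity gives C(9,5) = 126, whereas C(10,5) = 252.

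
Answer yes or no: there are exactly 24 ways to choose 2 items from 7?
No
C(7,2) = 21 ≠ 24.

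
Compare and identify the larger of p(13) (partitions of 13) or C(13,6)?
C(13,6)
Pentagonal recurrence p(n) = p(n−1) + p(n−2) − p(n−5) − p(n−7) + …: p(13) = p(12) + p(11) − p(8) − p(6) + p(1) = 77 + 56 − 22 − 11 + 1 = 101; C(13,6) = 1,716.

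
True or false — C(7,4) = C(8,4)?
LHS = C(7,4) = 35; RHS = C(8,4) = 70. 35 ≠ 70, so the statement does not hold.
Final answer: False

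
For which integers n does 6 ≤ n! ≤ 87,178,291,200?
3, 4, 5, 6, 7, 8, 9, 10, 11, 12, 13, 14

Working:
n! is strictly increasing; 3! = 6 and 14! = 87,178,291,200, so valid n = 3, 4, 5, 6, 7, 8, 9, 10, 11, 12, 13, 14.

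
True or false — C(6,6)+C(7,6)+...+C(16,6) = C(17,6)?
False

Hockey stick identity gives Σ = C(17,7) = 19,448; RHS C(17,6) = 12,376.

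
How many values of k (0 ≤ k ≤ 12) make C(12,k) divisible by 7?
1

Explanation: Checking C(12,k) mod 7 for k = 0..12: divisible at k = 6. That's 1 values.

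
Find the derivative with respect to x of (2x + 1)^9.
18(2x + 1)^8

Solution: Chain rule: 9(2x+1)^{8} × 2 = 18(2x+1)^{8}.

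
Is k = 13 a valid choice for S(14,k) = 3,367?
No

Solution: S(14,13) = 13·S(13,13) + S(13,12) = 13·1 + 78 = 91, which does not equal 3,367.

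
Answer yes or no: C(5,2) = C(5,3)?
Yes

Solution: Symmetry C(n,k) = C(n,n-k): C(5,2) = 10 and C(5,3) = 10. Both sides agree, so the statement holds.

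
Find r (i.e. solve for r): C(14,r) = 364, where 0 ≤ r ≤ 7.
C(14,r) is increasing for 0 ≤ r ≤ 7. Stepping up (C(14,r+1) = C(14,r)·(14−r)/(r+1)): C(14,1) = 14, C(14,2) = 91, C(14,3) = 364 ✓. So r = 3.

Answer: 3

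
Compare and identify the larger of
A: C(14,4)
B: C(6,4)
A

Explanation: A=C(14,4)=1,001, B=C(6,4)=15.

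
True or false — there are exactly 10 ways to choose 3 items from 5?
True

Working:
C(5,3) = 10.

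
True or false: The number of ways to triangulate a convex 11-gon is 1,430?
False

Triangulations of a convex 11-gon are counted by the Catalan number C_9: C_9 = C(18,9)/(9+1) = 48,620/10 = 4,862.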